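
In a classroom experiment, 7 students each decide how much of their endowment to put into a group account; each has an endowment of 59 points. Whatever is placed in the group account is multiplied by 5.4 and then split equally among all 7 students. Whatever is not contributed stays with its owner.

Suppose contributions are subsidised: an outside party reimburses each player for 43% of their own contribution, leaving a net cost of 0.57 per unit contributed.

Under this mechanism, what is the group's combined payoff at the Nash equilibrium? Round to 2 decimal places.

The effective private return per unit is now (5.4/7) / 0.57 = 1.3534 > 1, so every player's dominant strategy flips to full contribution.
So the Nash equilibrium is full contribution by all 7; the group earns 7 × (59 × 0.43 + 5.4 × 59) = 2407.79.

2407.79 points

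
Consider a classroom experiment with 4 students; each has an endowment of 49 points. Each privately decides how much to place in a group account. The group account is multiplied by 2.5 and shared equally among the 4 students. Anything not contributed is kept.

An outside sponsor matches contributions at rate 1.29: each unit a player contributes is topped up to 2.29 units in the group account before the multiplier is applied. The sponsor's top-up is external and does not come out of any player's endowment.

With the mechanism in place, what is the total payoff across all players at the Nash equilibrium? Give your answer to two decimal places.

The effective private return per unit is now 2.5 × 2.29 / 4 = 1.4313 > 1, so every player's dominant strategy flips to full contribution.
At the Nash equilibrium everyone contributes 49. Group total payoff = 2.5 × 2.29 × 196 = 1122.10.

1122.10 points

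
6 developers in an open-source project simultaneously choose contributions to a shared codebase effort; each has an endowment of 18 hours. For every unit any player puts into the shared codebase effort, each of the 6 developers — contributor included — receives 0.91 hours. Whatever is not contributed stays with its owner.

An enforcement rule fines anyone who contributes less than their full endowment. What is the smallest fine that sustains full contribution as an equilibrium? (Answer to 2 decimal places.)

Given the others contribute fully, the best deviation is to contribute 0 (any partial contribution still incurs the fine and gives up units whose private return 0.91 is below 1).
Deviating from 18 to 0 saves 18 hours but forfeits the deviator's share of the drop in the shared codebase effort: 0.91 × 18 = 16.38.
So the deviation gain is 18 − 16.38 = 1.62, and the fine must be at least 1.62 hours to wipe it out.

1.62 hours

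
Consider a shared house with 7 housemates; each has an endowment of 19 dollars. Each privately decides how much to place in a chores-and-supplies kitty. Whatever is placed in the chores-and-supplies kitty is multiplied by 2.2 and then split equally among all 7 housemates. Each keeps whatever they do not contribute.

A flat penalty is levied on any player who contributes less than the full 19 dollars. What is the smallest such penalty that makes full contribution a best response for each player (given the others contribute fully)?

Given the others contribute fully, the best deviation is to contribute 0 (any partial contribution still incurs the fine and gives up units whose private return 0.3143 is below 1).
Deviating from 19 to 0 saves 19 dollars but forfeits the deviator's share of the drop in the chores-and-supplies kitty: 2.2/7 × 19 = 5.97.
So the deviation gain is 19 − 5.97 = 13.03, and the fine must be at least 13.03 dollars to wipe it out.

13.03 dollars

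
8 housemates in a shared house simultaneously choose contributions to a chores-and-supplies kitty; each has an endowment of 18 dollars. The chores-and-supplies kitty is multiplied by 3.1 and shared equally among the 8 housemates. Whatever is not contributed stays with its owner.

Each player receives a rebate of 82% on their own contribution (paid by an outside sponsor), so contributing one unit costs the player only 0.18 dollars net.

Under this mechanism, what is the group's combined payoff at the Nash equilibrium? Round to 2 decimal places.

564.48 dollars

The effective private return per unit is now (3.1/8) / 0.18 = 2.1528 > 1, so every player's dominant strategy flips to full contribution.
At the Nash equilibrium everyone contributes 18. Group total payoff = 8 × (18 × 0.82 + 3.1 × 18) = 564.48.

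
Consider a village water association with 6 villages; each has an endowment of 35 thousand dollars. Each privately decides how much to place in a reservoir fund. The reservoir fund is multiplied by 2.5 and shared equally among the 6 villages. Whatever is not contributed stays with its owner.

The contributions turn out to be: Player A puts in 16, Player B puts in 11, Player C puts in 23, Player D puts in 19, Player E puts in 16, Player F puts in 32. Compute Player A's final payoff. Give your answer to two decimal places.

Total contributed: 16 + 11 + 23 + 19 + 16 + 32 = 117.
Each receives 2.5 × 117 / 6 = 48.75 from the reservoir fund.
Player A keeps 35 − 16 = 19, so Player A's payoff is 19 + 48.75 = 67.75.

67.75 thousand dollars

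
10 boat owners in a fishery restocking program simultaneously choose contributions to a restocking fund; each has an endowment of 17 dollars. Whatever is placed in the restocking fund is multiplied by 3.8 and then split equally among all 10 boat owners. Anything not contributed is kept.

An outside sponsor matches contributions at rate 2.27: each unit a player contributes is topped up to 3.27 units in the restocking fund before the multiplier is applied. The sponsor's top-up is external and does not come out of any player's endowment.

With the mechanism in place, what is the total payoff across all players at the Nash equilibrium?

The effective private return per unit is now 3.8 × 3.27 / 10 = 1.2426 > 1, so every player's dominant strategy flips to full contribution.
So the Nash equilibrium is full contribution by all 10; the group earns 3.8 × 3.27 × 170 = 2112.42.

2112.42 dollars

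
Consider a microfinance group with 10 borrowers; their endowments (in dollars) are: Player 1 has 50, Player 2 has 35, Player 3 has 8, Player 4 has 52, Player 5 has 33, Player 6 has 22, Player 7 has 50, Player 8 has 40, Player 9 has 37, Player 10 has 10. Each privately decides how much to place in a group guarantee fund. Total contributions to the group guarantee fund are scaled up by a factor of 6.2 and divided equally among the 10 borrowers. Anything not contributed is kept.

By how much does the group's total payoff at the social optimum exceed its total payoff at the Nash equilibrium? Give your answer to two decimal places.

1752.40 dollars

The private return per contributed unit is 6.2/10 = 0.6200 < 1 for every player regardless of endowment, so the Nash equilibrium is zero contribution and the group total is Σ E_j = 50 + 35 + 8 + 52 + 33 + 22 + 50 + 40 + 37 + 10 = 337.
Each contributed unit returns 6.200 to the group, so the social optimum is full contribution by everyone: group total = 6.200 × 337 = 2089.40.
Efficiency loss = (6.200 − 1) × 337 = 1752.40.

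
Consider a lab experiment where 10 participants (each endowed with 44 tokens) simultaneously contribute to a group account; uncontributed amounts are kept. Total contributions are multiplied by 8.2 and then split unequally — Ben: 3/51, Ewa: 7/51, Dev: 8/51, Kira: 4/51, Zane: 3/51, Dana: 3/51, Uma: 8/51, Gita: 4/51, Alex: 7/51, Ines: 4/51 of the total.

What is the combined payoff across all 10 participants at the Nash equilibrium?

1707.20 tokens

For player j, contributing a unit is worthwhile iff 8.2 × (j's share) ≥ 1, i.e. iff j's share is at least 0.1220.
Ewa, Dev, Uma and Alex clear that bar, contributing 44 each; the remaining 6 contribute 0. Total contributed: 176.
The group account pays out 8.2 × 176 = 1443.20 in total (split across the unequal shares, but the aggregate is all that matters for the group sum).
The 6 free-riders keep 44 each, adding 264. Group total = 264 + 1443.20 = 1707.20.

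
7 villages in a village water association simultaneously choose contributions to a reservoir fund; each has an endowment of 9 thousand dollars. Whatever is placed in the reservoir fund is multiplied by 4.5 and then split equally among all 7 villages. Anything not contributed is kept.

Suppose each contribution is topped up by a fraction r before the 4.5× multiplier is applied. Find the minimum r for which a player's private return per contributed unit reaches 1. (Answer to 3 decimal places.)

0.556

With matching at rate r, one contributed unit becomes (1 + r) in the reservoir fund and returns 4.5 × (1 + r) / 7 to the contributor.
Setting this equal to 1: 1 + r = 7/4.5 = 1.5556.
So the minimum matching rate is r = 1.5556 − 1 = 0.556.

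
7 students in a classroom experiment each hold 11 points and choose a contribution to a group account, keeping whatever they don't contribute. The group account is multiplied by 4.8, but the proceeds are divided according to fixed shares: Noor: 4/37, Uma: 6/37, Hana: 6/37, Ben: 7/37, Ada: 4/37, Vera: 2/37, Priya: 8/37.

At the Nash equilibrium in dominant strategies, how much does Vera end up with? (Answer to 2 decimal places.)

Player j's private return per contributed unit is 4.8 × (j's share). Contributing is weakly dominant for j when that share is at least 1/4.8 = 0.2083, and contributing 0 is dominant otherwise.
Priya alone (share 8/37) is above the threshold, contributing 11; the remaining 6 contribute 0. Total contributed: 11.
Vera keeps 11 and receives 4.8 × 11 × 2/37 = 2.85 from the group account, for a payoff of 13.85.

13.85 points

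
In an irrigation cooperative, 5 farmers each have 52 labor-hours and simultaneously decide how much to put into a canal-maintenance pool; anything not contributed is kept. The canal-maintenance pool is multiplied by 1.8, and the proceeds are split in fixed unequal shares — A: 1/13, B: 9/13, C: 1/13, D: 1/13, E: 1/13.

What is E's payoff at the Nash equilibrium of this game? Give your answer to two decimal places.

A player with share s gets back 1.8·s per unit contributed, so full contribution is dominant for anyone with s > 1/1.8 = 0.5556 and zero contribution is dominant for anyone below.
The only share above 0.5556 is B's 9/13, contributing 52; the remaining 4 contribute 0. Total contributed: 52.
E keeps 52 and receives 1.8 × 52 × 1/13 = 7.20 from the canal-maintenance pool, for a payoff of 59.20.

59.20 labor-hours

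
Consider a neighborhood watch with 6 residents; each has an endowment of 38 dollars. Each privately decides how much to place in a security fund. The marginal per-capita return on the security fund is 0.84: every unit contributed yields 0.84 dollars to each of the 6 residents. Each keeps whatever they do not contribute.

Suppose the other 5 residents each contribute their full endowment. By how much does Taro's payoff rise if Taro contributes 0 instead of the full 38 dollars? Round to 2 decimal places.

Switching from a contribution of 38 to 0 lets Taro keep an extra 38 dollars, but lowers the security fund by 38, which costs Taro their own share of that drop: 0.84 × 38 = 31.92.
Net gain = 38 − 31.92 = 6.08. The private return per contributed unit (0.84) is below 1, so free-riding is indeed the best response regardless of what the others do.

6.08 dollars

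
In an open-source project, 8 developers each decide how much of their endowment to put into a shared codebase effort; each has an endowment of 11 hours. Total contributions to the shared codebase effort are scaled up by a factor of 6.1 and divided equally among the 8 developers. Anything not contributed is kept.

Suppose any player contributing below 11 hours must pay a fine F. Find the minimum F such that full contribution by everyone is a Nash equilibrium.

Given the others contribute fully, the best deviation is to contribute 0 (any partial contribution still incurs the fine and gives up units whose private return 0.7625 is below 1).
Deviating from 11 to 0 saves 11 hours but forfeits the deviator's share of the drop in the shared codebase effort: 6.1/8 × 11 = 8.39.
So the deviation gain is 11 − 8.39 = 2.61, and the fine must be at least 2.61 hours to wipe it out.

2.61 hours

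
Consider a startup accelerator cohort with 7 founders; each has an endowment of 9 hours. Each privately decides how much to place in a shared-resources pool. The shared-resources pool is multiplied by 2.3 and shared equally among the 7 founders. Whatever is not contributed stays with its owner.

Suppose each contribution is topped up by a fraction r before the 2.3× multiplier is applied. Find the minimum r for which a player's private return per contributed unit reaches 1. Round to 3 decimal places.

2.043

With matching at rate r, one contributed unit becomes (1 + r) in the shared-resources pool and returns 2.3 × (1 + r) / 7 to the contributor.
Setting this equal to 1: 1 + r = 7/2.3 = 3.0435.
So the minimum matching rate is r = 3.0435 − 1 = 2.043.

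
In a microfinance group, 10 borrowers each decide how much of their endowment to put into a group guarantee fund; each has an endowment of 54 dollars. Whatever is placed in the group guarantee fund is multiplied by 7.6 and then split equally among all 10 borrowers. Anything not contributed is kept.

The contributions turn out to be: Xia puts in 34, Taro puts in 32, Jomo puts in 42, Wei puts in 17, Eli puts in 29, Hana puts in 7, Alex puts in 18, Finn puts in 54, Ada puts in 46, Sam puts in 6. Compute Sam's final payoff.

Total contributed: 34 + 32 + 42 + 17 + 29 + 7 + 18 + 54 + 46 + 6 = 285.
Each receives 7.6 × 285 / 10 = 216.60 from the group guarantee fund.
Sam keeps 54 − 6 = 48, so Sam's payoff is 48 + 216.60 = 264.60.

264.60 dollars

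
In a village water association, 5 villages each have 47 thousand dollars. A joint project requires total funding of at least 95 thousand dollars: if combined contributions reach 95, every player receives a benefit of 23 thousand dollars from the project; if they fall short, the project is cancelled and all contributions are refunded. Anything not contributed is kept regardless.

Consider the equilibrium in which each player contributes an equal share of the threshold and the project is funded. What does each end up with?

Equal share of the threshold: 95/5 = 19.
At this profile no one gains by cutting their contribution: any cut drops the total below 95, the project is cancelled, contributions are refunded, and the deviator ends with 47, which is less than 47 − 19 + 23 = 51. Contributing more than 19 just wastes the excess. So contributing exactly 19 is a best response.
Each player's payoff: 47 − 19 + 23 = 51.

51 thousand dollars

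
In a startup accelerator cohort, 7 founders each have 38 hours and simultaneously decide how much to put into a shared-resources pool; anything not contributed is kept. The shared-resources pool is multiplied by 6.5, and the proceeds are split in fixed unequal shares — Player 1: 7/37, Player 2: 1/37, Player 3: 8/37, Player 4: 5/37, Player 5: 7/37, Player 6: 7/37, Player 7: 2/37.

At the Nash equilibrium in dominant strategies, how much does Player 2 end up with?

For player j, contributing a unit is worthwhile iff 6.5 × (j's share) ≥ 1, i.e. iff j's share is at least 0.1538.
The shares above 0.1538 belong to Player 1, Player 3, Player 5 and Player 6, contributing 38 each; the remaining 3 contribute 0. Total contributed: 152.
Player 2 keeps 38 and receives 6.5 × 152 × 1/37 = 26.70 from the shared-resources pool, for a payoff of 64.70.

64.70 hours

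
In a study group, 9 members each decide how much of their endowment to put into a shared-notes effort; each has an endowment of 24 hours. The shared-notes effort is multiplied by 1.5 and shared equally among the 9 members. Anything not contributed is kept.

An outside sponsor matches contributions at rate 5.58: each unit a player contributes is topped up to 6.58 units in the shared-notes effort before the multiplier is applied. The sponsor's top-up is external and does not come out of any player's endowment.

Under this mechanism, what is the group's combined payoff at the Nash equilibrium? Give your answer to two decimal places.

2131.92 hours

Under the mechanism each unit contributed yields 1.5 × 6.58 / 9 = 1.0967 back to its contributor per unit of net cost, which exceeds 1, making full contribution the dominant choice for everyone.
So the Nash equilibrium is full contribution by all 9; the group earns 1.5 × 6.58 × 216 = 2131.92.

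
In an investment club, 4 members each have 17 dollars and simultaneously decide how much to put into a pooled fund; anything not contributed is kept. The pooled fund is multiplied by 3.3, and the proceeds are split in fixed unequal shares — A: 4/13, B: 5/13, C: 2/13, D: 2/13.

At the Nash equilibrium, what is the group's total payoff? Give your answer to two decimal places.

A player with share s gets back 3.3·s per unit contributed, so full contribution is dominant for anyone with s > 1/3.3 = 0.3030 and zero contribution is dominant for anyone below.
A and B are above the threshold, contributing 17 each; the remaining 2 contribute 0. Total contributed: 34.
The pooled fund pays out 3.3 × 34 = 112.20 in total (split across the unequal shares, but the aggregate is all that matters for the group sum).
The 2 free-riders keep 17 each, adding 34. Group total = 34 + 112.20 = 146.20.

146.20 dollars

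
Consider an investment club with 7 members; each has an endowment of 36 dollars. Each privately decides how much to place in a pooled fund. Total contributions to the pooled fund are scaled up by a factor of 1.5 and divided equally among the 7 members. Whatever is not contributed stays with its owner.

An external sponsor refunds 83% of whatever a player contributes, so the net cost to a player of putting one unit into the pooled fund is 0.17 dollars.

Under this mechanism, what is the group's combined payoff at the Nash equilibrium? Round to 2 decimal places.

587.16 dollars

With the mechanism, a contributed unit returns (1.5/7) / 0.17 = 1.2605 per unit of net cost to the contributor — now above 1 — so contributing fully is weakly dominant for every player.
So the Nash equilibrium is full contribution by all 7; the group earns 7 × (36 × 0.83 + 1.5 × 36) = 587.16.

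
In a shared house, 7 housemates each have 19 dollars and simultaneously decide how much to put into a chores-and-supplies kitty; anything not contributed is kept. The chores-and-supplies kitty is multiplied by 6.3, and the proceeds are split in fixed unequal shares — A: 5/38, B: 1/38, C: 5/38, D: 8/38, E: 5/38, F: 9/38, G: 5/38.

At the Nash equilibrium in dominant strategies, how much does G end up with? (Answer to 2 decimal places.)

Player j's private return per contributed unit is 6.3 × (j's share). Contributing is weakly dominant for j when that share is at least 1/6.3 = 0.1587, and contributing 0 is dominant otherwise.
D and F are above the threshold, contributing 19 each; the remaining 5 contribute 0. Total contributed: 38.
G keeps 19 and receives 6.3 × 38 × 5/38 = 31.50 from the chores-and-supplies kitty, for a payoff of 50.50.

50.50 dollars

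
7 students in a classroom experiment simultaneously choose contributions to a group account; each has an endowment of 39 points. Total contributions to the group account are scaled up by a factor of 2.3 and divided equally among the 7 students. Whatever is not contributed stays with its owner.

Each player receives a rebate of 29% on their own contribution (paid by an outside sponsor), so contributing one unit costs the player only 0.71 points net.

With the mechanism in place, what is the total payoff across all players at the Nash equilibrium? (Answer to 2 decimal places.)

273.00 points

With the mechanism, a contributed unit returns (2.3/7) / 0.71 = 0.4628 per unit of net cost — still below 1 — so contributing 0 remains dominant for every player.
Everyone keeps their endowment and the group total is 7 × 39 = 273.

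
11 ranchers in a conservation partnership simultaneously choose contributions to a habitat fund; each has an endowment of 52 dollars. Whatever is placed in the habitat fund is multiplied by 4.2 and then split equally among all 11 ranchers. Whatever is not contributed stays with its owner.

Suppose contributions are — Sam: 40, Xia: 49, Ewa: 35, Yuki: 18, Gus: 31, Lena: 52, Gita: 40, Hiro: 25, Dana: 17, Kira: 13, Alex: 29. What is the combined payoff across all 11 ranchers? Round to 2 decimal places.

Total contributed: 40 + 49 + 35 + 18 + 31 + 52 + 40 + 25 + 17 + 13 + 29 = 349; total kept: 11 × 52 − 349 = 223.
The habitat fund pays out 4.2 × 349 = 1465.80 in aggregate.
Group total = 223 + 1465.80 = 1688.80.

1688.80 dollars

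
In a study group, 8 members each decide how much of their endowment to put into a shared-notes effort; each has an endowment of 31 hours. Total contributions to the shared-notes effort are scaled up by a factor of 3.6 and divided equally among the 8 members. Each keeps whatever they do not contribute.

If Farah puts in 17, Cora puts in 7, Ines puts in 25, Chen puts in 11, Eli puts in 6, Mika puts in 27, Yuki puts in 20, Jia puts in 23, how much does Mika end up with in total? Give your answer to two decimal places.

65.20 hours

Total contributed: 17 + 7 + 25 + 11 + 6 + 27 + 20 + 23 = 136.
Each receives 3.6 × 136 / 8 = 61.20 from the shared-notes effort.
Mika keeps 31 − 27 = 4, so Mika's payoff is 4 + 61.20 = 65.20.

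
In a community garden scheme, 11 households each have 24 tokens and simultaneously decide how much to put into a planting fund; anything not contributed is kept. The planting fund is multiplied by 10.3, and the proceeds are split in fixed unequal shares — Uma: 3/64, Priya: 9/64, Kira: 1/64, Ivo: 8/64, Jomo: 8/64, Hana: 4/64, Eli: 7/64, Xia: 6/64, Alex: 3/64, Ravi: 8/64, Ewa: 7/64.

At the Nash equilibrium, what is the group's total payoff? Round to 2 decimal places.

A player with share s gets back 10.3·s per unit contributed, so full contribution is dominant for anyone with s > 1/10.3 = 0.0971 and zero contribution is dominant for anyone below.
Priya, Ivo, Jomo, Eli, Ravi and Ewa clear that bar, contributing 24 each; the remaining 5 contribute 0. Total contributed: 144.
The planting fund pays out 10.3 × 144 = 1483.20 in total (split across the unequal shares, but the aggregate is all that matters for the group sum).
The 5 free-riders keep 24 each, adding 120. Group total = 120 + 1483.20 = 1603.20.

1603.20 tokens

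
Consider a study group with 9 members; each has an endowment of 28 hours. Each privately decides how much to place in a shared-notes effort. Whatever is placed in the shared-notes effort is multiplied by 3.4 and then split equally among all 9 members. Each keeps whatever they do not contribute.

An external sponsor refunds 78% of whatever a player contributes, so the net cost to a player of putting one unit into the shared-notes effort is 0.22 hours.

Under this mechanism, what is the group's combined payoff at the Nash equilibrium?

1053.36 hours

With the mechanism, a contributed unit returns (3.4/9) / 0.22 = 1.7172 per unit of net cost to the contributor — now above 1 — so contributing fully is weakly dominant for every player.
At the Nash equilibrium everyone contributes 28. Group total payoff = 9 × (28 × 0.78 + 3.4 × 28) = 1053.36.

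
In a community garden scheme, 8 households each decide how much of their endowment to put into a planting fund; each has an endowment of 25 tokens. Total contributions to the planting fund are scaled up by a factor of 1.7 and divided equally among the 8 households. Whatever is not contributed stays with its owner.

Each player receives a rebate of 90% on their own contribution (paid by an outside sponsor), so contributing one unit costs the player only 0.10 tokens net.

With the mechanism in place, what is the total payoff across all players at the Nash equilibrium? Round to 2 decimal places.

With the mechanism, a contributed unit returns (1.7/8) / 0.10 = 2.1250 per unit of net cost to the contributor — now above 1 — so contributing fully is weakly dominant for every player.
At the Nash equilibrium everyone contributes 25. Group total payoff = 8 × (25 × 0.90 + 1.7 × 25) = 520.00.

520.00 tokens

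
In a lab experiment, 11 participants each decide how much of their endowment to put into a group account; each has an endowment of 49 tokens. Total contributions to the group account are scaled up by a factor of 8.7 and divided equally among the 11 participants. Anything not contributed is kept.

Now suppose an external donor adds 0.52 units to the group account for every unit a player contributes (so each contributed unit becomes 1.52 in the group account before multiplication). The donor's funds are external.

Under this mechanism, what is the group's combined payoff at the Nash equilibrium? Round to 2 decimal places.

Under the mechanism each unit contributed yields 8.7 × 1.52 / 11 = 1.2022 back to its contributor per unit of net cost, which exceeds 1, making full contribution the dominant choice for everyone.
So the Nash equilibrium is full contribution by all 11; the group earns 8.7 × 1.52 × 539 = 7127.74.

7127.74 tokens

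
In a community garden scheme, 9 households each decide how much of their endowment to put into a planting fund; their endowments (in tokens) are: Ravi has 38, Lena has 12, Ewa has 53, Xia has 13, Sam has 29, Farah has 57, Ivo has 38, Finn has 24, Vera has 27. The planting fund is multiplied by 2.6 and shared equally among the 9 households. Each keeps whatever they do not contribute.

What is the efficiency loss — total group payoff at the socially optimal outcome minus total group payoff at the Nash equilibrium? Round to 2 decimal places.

465.60 tokens

The private return per contributed unit is 2.6/9 = 0.2889 < 1 for every player regardless of endowment, so the Nash equilibrium is zero contribution and the group total is Σ E_j = 38 + 12 + 53 + 13 + 29 + 57 + 38 + 24 + 27 = 291.
Each contributed unit returns 2.600 to the group, so the social optimum is full contribution by everyone: group total = 2.600 × 291 = 756.60.
Efficiency loss = (2.600 − 1) × 291 = 465.60.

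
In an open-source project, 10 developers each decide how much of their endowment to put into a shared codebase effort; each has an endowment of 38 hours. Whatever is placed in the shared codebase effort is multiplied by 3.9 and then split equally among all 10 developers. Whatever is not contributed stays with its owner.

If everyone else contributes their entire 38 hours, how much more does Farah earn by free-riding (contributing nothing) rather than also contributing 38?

Switching from a contribution of 38 to 0 lets Farah keep an extra 38 hours, but lowers the shared codebase effort by 38, which costs Farah their own share of that drop: 3.9/10 × 38 = 14.82.
Net gain = 38 − 14.82 = 23.18. The private return per contributed unit (0.3900) is below 1, so free-riding is indeed the best response regardless of what the others do.

23.18 hours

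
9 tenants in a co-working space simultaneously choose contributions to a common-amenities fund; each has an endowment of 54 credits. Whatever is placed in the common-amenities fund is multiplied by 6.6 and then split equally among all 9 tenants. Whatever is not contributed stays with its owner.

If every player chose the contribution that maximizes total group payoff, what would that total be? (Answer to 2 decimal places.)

3207.60 credits

Each contributed unit returns 6.600 to the group as a whole (0.7333 to each of 9 players), which exceeds 1, so the social optimum is full contribution: group total = 6.600 × 486 = 3207.60.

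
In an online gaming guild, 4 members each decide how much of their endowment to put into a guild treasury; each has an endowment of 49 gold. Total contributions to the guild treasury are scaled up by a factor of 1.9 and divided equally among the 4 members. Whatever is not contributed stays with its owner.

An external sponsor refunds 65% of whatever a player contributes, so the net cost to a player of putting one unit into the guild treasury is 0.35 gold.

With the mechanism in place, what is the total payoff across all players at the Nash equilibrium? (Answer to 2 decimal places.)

499.80 gold

Under the mechanism each unit contributed yields (1.9/4) / 0.35 = 1.3571 back to its contributor per unit of net cost, which exceeds 1, making full contribution the dominant choice for everyone.
At the Nash equilibrium everyone contributes 49. Group total payoff = 4 × (49 × 0.65 + 1.9 × 49) = 499.80.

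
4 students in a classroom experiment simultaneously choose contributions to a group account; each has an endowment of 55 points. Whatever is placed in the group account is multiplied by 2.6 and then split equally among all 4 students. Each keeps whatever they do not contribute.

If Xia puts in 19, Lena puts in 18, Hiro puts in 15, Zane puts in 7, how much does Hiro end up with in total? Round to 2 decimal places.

78.35 points

Total contributed: 19 + 18 + 15 + 7 = 59.
Each receives 2.6 × 59 / 4 = 38.35 from the group account.
Hiro keeps 55 − 15 = 40, so Hiro's payoff is 40 + 38.35 = 78.35.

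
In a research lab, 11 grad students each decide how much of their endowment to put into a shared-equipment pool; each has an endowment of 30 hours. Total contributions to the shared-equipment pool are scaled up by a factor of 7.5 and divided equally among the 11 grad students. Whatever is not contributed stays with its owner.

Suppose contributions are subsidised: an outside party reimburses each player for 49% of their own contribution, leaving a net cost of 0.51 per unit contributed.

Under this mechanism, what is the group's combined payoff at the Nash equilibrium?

The effective private return per unit is now (7.5/11) / 0.51 = 1.3369 > 1, so every player's dominant strategy flips to full contribution.
So the Nash equilibrium is full contribution by all 11; the group earns 11 × (30 × 0.49 + 7.5 × 30) = 2636.70.

2636.70 hours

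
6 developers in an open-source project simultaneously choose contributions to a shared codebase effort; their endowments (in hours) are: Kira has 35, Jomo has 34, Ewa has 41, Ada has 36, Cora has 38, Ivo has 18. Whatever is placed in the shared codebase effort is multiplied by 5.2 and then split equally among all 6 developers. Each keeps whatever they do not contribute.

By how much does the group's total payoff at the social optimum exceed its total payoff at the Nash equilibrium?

848.40 hours

The private return per contributed unit is 5.2/6 = 0.8667 < 1 for every player regardless of endowment, so the Nash equilibrium is zero contribution and the group total is Σ E_j = 35 + 34 + 41 + 36 + 38 + 18 = 202.
Each contributed unit returns 5.200 to the group, so the social optimum is full contribution by everyone: group total = 5.200 × 202 = 1050.40.
Efficiency loss = (5.200 − 1) × 202 = 848.40.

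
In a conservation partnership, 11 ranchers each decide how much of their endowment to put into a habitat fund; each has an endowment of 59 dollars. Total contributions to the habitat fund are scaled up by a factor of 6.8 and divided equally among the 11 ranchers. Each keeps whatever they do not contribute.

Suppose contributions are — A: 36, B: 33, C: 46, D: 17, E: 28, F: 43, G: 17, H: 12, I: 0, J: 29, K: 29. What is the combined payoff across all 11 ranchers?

Total contributed: 36 + 33 + 46 + 17 + 28 + 43 + 17 + 12 + 0 + 29 + 29 = 290; total kept: 11 × 59 − 290 = 359.
The habitat fund pays out 6.8 × 290 = 1972.00 in aggregate.
Group total = 359 + 1972.00 = 2331.00.

2331.00 dollars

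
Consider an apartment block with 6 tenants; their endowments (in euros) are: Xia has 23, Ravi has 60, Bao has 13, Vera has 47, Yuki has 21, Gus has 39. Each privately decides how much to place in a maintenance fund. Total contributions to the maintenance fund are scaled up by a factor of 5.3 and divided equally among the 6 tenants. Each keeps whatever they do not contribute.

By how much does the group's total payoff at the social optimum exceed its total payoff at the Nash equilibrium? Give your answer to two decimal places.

872.90 euros

The private return per contributed unit is 5.3/6 = 0.8833 < 1 for every player regardless of endowment, so the Nash equilibrium is zero contribution and the group total is Σ E_j = 23 + 60 + 13 + 47 + 21 + 39 = 203.
Each contributed unit returns 5.300 to the group, so the social optimum is full contribution by everyone: group total = 5.300 × 203 = 1075.90.
Efficiency loss = (5.300 − 1) × 203 = 872.90.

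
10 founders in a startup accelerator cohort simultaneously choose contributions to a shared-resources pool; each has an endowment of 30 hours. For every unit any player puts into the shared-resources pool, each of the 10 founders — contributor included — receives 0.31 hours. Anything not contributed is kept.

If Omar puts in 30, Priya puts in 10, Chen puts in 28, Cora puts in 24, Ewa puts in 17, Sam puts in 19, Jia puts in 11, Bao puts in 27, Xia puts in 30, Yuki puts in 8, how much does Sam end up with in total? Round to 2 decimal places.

Total contributed: 30 + 10 + 28 + 24 + 17 + 19 + 11 + 27 + 30 + 8 = 204.
Each receives 0.31 × 204 = 63.24 from the shared-resources pool.
Sam keeps 30 − 19 = 11, so Sam's payoff is 11 + 63.24 = 74.24.

74.24 hours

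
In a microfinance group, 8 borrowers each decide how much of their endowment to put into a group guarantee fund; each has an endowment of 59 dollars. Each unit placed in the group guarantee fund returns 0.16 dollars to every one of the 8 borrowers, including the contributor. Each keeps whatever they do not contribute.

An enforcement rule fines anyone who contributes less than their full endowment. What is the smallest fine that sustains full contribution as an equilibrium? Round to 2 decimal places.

49.56 dollars

Given the others contribute fully, the best deviation is to contribute 0 (any partial contribution still incurs the fine and gives up units whose private return 0.16 is below 1).
Deviating from 59 to 0 saves 59 dollars but forfeits the deviator's share of the drop in the group guarantee fund: 0.16 × 59 = 9.44.
So the deviation gain is 59 − 9.44 = 49.56, and the fine must be at least 49.56 dollars to wipe it out.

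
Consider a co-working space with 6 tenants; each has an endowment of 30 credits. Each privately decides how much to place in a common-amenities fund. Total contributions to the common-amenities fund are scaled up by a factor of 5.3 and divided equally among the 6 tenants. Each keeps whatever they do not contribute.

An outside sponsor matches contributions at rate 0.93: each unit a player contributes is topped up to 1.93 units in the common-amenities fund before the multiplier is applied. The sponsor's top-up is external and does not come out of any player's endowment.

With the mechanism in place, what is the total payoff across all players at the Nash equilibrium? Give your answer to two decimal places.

1841.22 credits

With the mechanism, a contributed unit returns 5.3 × 1.93 / 6 = 1.7048 per unit of net cost to the contributor — now above 1 — so contributing fully is weakly dominant for every player.
At the Nash equilibrium everyone contributes 30. Group total payoff = 5.3 × 1.93 × 180 = 1841.22.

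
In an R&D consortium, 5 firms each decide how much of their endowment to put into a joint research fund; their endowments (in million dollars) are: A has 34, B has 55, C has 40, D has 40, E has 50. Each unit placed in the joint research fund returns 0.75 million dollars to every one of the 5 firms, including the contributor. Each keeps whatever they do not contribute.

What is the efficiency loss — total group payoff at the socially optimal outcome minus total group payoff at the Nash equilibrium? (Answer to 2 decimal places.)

The private return per contributed unit is 0.75 < 1 for everyone, so the Nash equilibrium is zero contribution and the group total is Σ E_j = 34 + 55 + 40 + 40 + 50 = 219.
Each contributed unit returns 3.750 to the group, so the social optimum is full contribution by everyone: group total = 3.750 × 219 = 821.25.
Efficiency loss = (3.750 − 1) × 219 = 602.25.

602.25 million dollars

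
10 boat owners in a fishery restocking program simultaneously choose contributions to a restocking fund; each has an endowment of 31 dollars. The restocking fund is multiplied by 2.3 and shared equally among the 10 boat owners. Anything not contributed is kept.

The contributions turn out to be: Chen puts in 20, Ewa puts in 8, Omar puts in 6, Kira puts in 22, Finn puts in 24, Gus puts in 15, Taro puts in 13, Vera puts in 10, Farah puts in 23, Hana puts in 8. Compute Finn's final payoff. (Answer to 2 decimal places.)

Total contributed: 20 + 8 + 6 + 22 + 24 + 15 + 13 + 10 + 23 + 8 = 149.
Each receives 2.3 × 149 / 10 = 34.27 from the restocking fund.
Finn keeps 31 − 24 = 7, so Finn's payoff is 7 + 34.27 = 41.27.

41.27 dollars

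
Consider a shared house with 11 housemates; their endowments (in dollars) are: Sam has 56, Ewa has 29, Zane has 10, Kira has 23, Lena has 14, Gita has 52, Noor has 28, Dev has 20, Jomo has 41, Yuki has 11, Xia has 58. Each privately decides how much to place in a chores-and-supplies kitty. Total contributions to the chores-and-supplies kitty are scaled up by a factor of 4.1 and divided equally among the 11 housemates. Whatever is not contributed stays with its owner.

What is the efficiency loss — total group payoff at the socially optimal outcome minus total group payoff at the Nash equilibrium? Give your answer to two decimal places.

1060.20 dollars

The private return per contributed unit is 4.1/11 = 0.3727 < 1 for every player regardless of endowment, so the Nash equilibrium is zero contribution and the group total is Σ E_j = 56 + 29 + 10 + 23 + 14 + 52 + 28 + 20 + 41 + 11 + 58 = 342.
Each contributed unit returns 4.100 to the group, so the social optimum is full contribution by everyone: group total = 4.100 × 342 = 1402.20.
Efficiency loss = (4.100 − 1) × 342 = 1060.20.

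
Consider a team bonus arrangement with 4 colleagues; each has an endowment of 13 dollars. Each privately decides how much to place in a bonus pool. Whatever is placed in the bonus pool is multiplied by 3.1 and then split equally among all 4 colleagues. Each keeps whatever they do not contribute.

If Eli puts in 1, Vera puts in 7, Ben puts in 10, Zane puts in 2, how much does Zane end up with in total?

Total contributed: 1 + 7 + 10 + 2 = 20.
Each receives 3.1 × 20 / 4 = 15.50 from the bonus pool.
Zane keeps 13 − 2 = 11, so Zane's payoff is 11 + 15.50 = 26.50.

26.50 dollars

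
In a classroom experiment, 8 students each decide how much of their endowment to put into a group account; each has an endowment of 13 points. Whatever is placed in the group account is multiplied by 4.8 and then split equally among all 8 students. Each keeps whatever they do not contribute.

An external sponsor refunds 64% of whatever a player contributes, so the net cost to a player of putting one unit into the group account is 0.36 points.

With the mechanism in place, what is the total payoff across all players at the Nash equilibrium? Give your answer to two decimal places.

Under the mechanism each unit contributed yields (4.8/8) / 0.36 = 1.6667 back to its contributor per unit of net cost, which exceeds 1, making full contribution the dominant choice for everyone.
At the Nash equilibrium everyone contributes 13. Group total payoff = 8 × (13 × 0.64 + 4.8 × 13) = 565.76.

565.76 points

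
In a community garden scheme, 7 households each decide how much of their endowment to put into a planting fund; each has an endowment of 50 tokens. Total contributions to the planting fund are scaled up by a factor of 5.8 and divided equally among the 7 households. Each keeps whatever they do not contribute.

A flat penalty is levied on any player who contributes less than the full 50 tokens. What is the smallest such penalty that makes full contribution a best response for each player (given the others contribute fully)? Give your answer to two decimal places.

8.57 tokens

Given the others contribute fully, the best deviation is to contribute 0 (any partial contribution still incurs the fine and gives up units whose private return 0.8286 is below 1).
Deviating from 50 to 0 saves 50 tokens but forfeits the deviator's share of the drop in the planting fund: 5.8/7 × 50 = 41.43.
So the deviation gain is 50 − 41.43 = 8.57, and the fine must be at least 8.57 tokens to wipe it out.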